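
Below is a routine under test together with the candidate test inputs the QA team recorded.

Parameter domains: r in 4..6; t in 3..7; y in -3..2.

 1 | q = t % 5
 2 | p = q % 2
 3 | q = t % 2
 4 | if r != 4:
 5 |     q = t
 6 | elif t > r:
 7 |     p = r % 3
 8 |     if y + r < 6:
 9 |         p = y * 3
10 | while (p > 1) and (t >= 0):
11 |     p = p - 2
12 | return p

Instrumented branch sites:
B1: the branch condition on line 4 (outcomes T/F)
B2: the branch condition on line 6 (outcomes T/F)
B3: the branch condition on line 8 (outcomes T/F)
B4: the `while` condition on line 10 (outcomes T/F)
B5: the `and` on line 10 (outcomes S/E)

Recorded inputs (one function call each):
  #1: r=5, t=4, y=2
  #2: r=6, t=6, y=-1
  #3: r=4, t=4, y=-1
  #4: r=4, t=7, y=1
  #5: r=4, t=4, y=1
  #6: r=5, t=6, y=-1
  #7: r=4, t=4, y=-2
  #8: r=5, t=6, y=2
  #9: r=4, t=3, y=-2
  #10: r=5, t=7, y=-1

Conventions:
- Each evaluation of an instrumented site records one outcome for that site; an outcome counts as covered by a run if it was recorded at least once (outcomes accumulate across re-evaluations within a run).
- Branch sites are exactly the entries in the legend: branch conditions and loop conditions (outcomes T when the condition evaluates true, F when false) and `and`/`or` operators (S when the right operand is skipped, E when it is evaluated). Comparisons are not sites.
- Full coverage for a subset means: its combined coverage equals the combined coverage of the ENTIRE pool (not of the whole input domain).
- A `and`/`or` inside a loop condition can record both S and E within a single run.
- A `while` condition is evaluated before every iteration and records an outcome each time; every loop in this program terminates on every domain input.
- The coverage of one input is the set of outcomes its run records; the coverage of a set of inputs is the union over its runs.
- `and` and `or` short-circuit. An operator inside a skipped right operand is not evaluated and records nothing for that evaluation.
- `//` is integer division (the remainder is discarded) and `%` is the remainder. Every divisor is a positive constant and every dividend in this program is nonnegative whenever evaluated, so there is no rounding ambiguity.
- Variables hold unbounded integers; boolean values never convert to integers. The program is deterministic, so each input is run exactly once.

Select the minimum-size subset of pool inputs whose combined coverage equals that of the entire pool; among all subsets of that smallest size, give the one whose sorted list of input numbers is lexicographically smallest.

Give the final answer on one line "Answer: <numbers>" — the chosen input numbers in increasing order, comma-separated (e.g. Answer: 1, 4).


input #1, r=5, t=4, y=2: outcomes B1=T, B4=F, B5=S
input #2, r=6, t=6, y=-1: outcomes B1=T, B4=F, B5=S
input #3, r=4, t=4, y=-1: outcomes B1=F, B2=F, B4=F, B5=S
input #4, r=4, t=7, y=1: outcomes B1=F, B2=T, B3=T, B4=T, B4=F, B5=S, B5=E
input #5, r=4, t=4, y=1: outcomes B1=F, B2=F, B4=F, B5=S
input #6, r=5, t=6, y=-1: outcomes B1=T, B4=F, B5=S
input #7, r=4, t=4, y=-2: outcomes B1=F, B2=F, B4=F, B5=S
input #8, r=5, t=6, y=2: outcomes B1=T, B4=F, B5=S
input #9, r=4, t=3, y=-2: outcomes B1=F, B2=F, B4=F, B5=S
input #10, r=5, t=7, y=-1: outcomes B1=T, B4=F, B5=S
union over all inputs: B1=T, B1=F, B2=T, B2=F, B3=T, B4=T, B4=F, B5=S, B5=E (9 outcomes)
no size-1 subset reaches all 9 outcomes (best union: 7/9)
no size-2 subset reaches all 9 outcomes (best union: 8/9)
the canonical winner is {1, 3, 4}: size 3, full 9-outcome coverage, earliest index list among size-3 covers
Answer: 1, 3, 4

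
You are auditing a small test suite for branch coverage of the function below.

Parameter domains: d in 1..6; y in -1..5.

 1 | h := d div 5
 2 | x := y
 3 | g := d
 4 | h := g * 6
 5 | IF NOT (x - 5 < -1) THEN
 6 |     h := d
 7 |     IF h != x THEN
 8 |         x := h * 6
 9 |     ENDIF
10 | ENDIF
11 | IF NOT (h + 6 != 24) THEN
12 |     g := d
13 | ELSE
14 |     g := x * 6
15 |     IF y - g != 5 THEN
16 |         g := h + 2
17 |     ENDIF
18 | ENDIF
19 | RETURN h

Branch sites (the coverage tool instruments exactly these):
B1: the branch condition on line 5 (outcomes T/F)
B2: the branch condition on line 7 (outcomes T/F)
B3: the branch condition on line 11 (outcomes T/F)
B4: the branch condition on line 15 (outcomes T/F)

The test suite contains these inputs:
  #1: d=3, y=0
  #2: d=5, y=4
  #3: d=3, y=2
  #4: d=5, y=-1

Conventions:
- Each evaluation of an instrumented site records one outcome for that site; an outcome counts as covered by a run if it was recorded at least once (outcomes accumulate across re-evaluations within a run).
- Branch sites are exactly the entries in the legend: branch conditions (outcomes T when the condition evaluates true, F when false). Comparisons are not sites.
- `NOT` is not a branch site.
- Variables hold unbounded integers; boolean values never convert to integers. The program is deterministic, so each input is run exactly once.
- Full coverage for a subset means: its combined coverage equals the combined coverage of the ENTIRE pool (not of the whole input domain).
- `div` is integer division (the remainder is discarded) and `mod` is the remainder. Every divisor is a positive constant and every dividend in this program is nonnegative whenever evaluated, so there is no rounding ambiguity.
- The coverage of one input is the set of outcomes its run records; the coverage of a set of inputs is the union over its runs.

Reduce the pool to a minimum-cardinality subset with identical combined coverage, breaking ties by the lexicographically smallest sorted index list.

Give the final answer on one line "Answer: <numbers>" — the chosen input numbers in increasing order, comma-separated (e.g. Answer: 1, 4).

#1 (d=3, y=0) -> B1->F, B3->T; covered: B1=F, B3=T
#2 (d=5, y=4) -> B1->T, B2->T, B3->F, B4->T; covered: B1=T, B2=T, B3=F, B4=T
#3 (d=3, y=2) -> B1->F, B3->T; covered: B1=F, B3=T
#4 (d=5, y=-1) -> B1->F, B3->F, B4->F; covered: B1=F, B3=F, B4=F
union over all inputs: B1=T, B1=F, B2=T, B3=T, B3=F, B4=T, B4=F (7 outcomes)
size 1 is not enough: best union over all size-1 subsets is 4/7
size 2 is not enough: best union over all size-2 subsets is 6/7
inputs {1, 2, 4} (size 3) cover everything; no size-3 subset with a lexicographically smaller index list covers all 7

Answer: 1, 2, 4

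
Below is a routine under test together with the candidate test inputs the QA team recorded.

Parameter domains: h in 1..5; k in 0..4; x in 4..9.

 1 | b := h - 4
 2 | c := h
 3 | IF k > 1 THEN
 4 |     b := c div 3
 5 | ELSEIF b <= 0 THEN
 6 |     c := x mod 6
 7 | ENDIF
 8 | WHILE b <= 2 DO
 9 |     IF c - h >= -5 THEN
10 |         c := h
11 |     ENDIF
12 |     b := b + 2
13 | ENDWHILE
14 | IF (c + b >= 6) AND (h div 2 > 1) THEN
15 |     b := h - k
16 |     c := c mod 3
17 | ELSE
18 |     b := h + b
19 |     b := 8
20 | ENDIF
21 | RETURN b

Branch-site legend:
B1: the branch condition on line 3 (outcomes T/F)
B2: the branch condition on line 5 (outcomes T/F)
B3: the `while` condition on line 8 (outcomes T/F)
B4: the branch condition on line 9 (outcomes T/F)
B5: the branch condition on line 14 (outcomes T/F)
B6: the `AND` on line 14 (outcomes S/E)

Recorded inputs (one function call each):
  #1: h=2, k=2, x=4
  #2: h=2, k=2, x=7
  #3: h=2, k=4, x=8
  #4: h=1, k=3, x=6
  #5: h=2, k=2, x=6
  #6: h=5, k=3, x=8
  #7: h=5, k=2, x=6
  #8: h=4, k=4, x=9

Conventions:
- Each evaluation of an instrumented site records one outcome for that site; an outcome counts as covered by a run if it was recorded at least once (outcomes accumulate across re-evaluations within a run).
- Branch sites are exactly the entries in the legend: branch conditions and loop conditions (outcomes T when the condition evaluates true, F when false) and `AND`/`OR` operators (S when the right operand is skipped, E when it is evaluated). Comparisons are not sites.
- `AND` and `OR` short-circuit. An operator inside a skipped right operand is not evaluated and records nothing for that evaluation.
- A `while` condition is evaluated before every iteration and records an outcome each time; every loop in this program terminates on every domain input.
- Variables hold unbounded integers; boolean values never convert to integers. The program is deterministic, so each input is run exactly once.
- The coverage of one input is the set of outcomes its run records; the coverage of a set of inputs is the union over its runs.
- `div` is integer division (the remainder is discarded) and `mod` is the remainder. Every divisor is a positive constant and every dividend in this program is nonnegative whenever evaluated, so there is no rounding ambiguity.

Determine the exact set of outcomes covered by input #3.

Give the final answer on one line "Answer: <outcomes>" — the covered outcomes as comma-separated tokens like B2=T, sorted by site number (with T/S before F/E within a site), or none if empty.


Running input #3 (h=2, k=4, x=8), event by event:
  B1->T, B3->T, B4->T, B3->T, B4->T, B3->F, B6->E, B5->F
distinct outcomes covered: B1=T, B3=T, B3=F, B4=T, B5=F, B6=E
Answer: B1=T, B3=T, B3=F, B4=T, B5=F, B6=E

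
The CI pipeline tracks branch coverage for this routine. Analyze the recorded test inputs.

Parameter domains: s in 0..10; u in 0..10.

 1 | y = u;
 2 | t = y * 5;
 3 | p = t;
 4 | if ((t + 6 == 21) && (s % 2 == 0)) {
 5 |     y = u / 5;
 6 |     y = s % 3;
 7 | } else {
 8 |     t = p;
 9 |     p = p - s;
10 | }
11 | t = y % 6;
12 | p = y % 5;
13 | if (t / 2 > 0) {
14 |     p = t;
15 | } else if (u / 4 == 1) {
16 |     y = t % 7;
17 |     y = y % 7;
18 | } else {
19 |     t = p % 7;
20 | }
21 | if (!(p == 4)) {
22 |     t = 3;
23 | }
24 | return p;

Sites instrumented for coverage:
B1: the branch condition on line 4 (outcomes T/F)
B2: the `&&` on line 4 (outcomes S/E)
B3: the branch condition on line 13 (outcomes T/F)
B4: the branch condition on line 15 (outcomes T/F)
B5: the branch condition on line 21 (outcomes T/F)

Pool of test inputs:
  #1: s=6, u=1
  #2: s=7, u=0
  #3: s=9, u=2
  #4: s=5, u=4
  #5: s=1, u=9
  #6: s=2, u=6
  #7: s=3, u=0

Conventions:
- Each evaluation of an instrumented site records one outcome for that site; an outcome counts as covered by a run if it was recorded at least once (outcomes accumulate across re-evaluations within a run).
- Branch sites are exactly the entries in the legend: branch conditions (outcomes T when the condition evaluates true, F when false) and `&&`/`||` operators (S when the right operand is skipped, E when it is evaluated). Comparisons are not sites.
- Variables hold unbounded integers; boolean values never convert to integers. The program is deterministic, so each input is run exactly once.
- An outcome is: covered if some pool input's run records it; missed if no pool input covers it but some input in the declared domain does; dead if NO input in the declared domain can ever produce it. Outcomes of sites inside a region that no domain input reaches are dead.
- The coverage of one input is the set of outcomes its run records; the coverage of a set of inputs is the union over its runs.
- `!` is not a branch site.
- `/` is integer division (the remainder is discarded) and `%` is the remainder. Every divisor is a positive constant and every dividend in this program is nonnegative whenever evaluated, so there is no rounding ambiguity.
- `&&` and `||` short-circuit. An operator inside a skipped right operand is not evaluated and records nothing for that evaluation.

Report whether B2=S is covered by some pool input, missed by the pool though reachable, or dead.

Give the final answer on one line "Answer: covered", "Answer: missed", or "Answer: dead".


B2=S is recorded by pool input(s) 1, 2, 3, 4, 5, 6, 7 -> covered
Answer: covered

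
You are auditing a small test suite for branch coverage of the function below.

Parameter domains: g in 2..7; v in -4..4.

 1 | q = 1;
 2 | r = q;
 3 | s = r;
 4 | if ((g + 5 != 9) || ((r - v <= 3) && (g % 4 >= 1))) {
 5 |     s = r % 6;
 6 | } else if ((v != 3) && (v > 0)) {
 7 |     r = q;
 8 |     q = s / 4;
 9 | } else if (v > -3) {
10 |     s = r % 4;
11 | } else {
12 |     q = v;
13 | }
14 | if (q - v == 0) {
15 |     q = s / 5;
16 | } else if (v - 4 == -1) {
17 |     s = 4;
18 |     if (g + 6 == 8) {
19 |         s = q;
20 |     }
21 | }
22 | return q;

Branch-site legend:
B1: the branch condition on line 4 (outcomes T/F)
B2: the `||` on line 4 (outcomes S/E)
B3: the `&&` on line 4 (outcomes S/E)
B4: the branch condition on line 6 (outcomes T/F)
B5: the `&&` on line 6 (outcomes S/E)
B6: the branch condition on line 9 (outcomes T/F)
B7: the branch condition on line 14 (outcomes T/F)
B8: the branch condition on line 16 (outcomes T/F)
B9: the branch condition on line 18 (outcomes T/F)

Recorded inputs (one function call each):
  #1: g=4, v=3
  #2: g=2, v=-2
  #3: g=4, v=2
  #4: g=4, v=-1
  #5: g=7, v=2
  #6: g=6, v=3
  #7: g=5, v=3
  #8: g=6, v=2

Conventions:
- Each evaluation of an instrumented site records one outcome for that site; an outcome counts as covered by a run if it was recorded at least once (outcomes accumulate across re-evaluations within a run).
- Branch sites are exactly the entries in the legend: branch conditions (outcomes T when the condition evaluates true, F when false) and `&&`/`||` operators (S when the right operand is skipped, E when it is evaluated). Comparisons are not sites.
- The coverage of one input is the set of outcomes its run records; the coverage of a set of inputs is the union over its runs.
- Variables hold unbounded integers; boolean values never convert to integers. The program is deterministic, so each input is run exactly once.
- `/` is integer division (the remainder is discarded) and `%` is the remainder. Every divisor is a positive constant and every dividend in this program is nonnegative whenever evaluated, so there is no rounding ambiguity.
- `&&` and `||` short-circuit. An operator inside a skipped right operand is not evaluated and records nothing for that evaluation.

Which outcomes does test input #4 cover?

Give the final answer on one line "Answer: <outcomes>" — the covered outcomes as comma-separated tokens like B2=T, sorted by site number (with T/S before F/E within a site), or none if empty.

Tracing the run of input #4 (g=4, v=-1):
  B2->E, B3->E, B1->F, B5->E, B4->F, B6->T, B7->F, B8->F
distinct outcomes covered: B1=F, B2=E, B3=E, B4=F, B5=E, B6=T, B7=F, B8=F

Answer: B1=F, B2=E, B3=E, B4=F, B5=E, B6=T, B7=F, B8=F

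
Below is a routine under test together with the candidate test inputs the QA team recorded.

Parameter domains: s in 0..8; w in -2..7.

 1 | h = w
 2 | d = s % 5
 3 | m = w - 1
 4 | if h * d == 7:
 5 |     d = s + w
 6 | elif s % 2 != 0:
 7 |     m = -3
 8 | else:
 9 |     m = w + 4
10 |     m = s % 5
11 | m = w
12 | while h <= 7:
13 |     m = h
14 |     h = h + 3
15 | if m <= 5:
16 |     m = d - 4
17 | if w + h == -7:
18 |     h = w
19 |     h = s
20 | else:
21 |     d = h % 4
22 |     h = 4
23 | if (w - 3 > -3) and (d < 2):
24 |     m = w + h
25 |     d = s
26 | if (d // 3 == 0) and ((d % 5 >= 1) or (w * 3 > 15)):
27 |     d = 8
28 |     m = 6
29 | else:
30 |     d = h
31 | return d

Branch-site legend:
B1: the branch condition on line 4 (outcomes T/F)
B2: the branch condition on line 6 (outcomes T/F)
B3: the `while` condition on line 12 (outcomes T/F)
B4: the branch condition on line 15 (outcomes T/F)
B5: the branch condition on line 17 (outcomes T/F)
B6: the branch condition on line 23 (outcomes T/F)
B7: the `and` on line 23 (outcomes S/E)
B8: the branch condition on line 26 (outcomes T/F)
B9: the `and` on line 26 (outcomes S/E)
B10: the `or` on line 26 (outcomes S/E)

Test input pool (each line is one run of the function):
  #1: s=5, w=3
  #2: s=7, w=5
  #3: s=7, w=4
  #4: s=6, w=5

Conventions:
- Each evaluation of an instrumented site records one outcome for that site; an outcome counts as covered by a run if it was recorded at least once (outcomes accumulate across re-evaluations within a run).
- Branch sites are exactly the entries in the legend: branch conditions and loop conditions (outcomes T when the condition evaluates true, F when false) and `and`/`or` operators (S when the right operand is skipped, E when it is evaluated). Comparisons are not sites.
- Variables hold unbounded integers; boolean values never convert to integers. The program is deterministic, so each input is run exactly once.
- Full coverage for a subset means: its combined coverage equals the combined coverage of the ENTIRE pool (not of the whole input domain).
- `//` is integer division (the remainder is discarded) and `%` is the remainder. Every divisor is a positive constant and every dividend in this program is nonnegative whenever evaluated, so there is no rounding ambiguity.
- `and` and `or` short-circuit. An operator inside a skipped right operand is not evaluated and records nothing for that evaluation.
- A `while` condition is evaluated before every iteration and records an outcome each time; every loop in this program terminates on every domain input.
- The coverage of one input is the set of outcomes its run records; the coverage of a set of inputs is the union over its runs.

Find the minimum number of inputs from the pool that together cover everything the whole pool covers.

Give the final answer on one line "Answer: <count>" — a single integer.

input #1 (s=5, w=3): events B1->F, B2->T, B3->T, B3->T, B3->F, B4->F, B5->F, B7->E, B6->T, B9->S, B8->F; covers B1=F, B2=T, B3=T, B3=F, B4=F, B5=F, B6=T, B7=E, B8=F, B9=S
input #2 (s=7, w=5): events B1->F, B2->T, B3->T, B3->F, B4->T, B5->F, B7->E, B6->T, B9->S, B8->F; covers B1=F, B2=T, B3=T, B3=F, B4=T, B5=F, B6=T, B7=E, B8=F, B9=S
input #3 (s=7, w=4): events B1->F, B2->T, B3->T, B3->T, B3->F, B4->F, B5->F, B7->E, B6->F, B9->E, B10->S, B8->T; covers B1=F, B2=T, B3=T, B3=F, B4=F, B5=F, B6=F, B7=E, B8=T, B9=E, B10=S
input #4 (s=6, w=5): events B1->F, B2->F, B3->T, B3->F, B4->T, B5->F, B7->E, B6->T, B9->S, B8->F; covers B1=F, B2=F, B3=T, B3=F, B4=T, B5=F, B6=T, B7=E, B8=F, B9=S
union over all inputs: B1=F, B2=T, B2=F, B3=T, B3=F, B4=T, B4=F, B5=F, B6=T, B6=F, B7=E, B8=T, B8=F, B9=S, B9=E, B10=S (16 outcomes)
size 1 is not enough: best union over all size-1 subsets is 11/16
at size 2, {3, 4} reaches all 16 outcomes; every lexicographically earlier size-2 subset fails

Answer: 2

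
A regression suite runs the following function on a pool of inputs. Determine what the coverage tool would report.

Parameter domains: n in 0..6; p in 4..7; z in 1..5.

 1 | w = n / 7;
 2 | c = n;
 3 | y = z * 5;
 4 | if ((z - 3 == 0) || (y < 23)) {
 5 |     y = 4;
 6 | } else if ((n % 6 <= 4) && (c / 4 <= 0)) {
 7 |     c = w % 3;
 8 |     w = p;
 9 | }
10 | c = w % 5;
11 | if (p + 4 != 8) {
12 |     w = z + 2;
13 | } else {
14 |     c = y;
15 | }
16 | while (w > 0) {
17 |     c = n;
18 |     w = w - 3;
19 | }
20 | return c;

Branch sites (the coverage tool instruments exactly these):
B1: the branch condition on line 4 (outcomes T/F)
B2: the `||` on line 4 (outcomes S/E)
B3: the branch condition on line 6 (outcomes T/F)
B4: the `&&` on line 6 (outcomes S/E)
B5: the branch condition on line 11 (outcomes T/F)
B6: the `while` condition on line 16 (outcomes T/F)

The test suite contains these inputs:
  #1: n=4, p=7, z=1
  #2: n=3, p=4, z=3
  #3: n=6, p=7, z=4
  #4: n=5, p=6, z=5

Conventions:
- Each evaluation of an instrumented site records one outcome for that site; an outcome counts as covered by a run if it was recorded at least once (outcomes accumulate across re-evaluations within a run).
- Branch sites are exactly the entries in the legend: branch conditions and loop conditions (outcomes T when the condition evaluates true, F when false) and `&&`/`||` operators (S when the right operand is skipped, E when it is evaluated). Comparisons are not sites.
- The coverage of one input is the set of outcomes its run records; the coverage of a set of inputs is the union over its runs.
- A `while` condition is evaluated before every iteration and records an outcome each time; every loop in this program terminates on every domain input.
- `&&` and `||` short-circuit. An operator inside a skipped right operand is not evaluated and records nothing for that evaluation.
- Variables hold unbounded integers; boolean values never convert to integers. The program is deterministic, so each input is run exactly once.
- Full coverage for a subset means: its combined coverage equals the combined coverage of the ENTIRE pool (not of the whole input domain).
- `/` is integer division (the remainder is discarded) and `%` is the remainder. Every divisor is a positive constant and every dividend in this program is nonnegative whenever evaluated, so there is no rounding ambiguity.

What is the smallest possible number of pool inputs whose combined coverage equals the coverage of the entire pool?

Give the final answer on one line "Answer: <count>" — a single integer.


input #1 (n=4, p=7, z=1): covers B1=T, B2=E, B5=T, B6=T, B6=F
input #2 (n=3, p=4, z=3): covers B1=T, B2=S, B5=F, B6=F
input #3 (n=6, p=7, z=4): covers B1=T, B2=E, B5=T, B6=T, B6=F
input #4 (n=5, p=6, z=5): covers B1=F, B2=E, B3=F, B4=S, B5=T, B6=T, B6=F
the full pool covers 10 outcomes: B1=T, B1=F, B2=S, B2=E, B3=F, B4=S, B5=T, B5=F, B6=T, B6=F
size 1 is not enough: best union over all size-1 subsets is 7/10
the canonical winner is {2, 4}: size 2, full 10-outcome coverage, earliest index list among size-2 covers
Answer: 2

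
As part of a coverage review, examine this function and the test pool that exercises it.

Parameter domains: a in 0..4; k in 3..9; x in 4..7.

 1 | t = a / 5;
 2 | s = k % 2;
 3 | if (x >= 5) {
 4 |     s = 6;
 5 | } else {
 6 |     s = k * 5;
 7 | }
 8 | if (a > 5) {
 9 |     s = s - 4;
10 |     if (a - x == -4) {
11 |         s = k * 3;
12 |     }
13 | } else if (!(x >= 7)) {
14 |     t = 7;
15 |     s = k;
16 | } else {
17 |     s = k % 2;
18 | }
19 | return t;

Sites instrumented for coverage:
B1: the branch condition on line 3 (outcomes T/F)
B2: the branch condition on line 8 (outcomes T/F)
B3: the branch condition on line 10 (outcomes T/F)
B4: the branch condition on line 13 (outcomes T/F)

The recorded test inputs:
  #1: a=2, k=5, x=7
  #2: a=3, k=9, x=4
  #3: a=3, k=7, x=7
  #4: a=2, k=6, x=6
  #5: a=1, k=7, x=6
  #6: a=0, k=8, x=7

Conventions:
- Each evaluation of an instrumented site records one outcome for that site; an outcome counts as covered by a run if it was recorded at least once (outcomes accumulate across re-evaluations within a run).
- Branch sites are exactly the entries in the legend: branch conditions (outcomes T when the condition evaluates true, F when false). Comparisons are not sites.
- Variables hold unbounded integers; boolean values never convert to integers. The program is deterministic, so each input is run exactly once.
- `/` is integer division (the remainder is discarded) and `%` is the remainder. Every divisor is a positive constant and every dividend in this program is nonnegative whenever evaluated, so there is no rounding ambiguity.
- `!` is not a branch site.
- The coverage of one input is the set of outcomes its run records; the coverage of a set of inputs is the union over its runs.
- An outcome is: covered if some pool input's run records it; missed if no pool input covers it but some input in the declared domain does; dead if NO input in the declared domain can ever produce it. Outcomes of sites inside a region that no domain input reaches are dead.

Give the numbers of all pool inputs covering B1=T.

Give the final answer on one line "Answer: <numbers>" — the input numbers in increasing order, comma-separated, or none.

input #1 (a=2, k=5, x=7): covers B1=T
input #2 (a=3, k=9, x=4): misses B1=T
input #3 (a=3, k=7, x=7): covers B1=T
input #4 (a=2, k=6, x=6): covers B1=T
input #5 (a=1, k=7, x=6): covers B1=T
input #6 (a=0, k=8, x=7): covers B1=T

Answer: 1, 3, 4, 5, 6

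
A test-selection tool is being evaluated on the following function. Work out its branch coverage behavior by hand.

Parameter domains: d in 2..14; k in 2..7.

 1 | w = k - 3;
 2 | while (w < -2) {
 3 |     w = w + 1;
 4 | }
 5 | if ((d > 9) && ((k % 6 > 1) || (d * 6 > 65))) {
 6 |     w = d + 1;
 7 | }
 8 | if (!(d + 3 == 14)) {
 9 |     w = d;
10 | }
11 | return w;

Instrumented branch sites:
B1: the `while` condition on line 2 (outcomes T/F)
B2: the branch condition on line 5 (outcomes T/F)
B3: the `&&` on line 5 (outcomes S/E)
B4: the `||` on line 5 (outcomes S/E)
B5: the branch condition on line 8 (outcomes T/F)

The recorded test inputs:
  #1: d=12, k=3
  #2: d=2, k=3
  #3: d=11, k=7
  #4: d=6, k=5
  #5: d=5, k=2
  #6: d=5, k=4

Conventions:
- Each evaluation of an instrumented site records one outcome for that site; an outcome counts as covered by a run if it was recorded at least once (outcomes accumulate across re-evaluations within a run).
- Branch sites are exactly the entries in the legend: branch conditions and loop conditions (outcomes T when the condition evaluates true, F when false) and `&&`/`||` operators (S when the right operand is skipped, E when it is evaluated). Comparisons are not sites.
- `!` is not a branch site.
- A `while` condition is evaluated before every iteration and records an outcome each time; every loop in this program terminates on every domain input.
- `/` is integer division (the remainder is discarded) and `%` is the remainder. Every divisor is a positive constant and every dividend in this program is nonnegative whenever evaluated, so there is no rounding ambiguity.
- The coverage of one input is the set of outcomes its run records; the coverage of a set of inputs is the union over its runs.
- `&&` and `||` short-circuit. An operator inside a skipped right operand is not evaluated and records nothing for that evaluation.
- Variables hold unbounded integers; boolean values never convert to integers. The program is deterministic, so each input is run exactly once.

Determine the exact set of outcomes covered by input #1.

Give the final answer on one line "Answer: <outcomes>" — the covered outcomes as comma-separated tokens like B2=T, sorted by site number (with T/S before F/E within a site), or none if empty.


Running input #1 (d=12, k=3), event by event:
  B1->F, B3->E, B4->S, B2->T, B5->T
deduplicating events, the covered set is: B1=F, B2=T, B3=E, B4=S, B5=T
Answer: B1=F, B2=T, B3=E, B4=S, B5=T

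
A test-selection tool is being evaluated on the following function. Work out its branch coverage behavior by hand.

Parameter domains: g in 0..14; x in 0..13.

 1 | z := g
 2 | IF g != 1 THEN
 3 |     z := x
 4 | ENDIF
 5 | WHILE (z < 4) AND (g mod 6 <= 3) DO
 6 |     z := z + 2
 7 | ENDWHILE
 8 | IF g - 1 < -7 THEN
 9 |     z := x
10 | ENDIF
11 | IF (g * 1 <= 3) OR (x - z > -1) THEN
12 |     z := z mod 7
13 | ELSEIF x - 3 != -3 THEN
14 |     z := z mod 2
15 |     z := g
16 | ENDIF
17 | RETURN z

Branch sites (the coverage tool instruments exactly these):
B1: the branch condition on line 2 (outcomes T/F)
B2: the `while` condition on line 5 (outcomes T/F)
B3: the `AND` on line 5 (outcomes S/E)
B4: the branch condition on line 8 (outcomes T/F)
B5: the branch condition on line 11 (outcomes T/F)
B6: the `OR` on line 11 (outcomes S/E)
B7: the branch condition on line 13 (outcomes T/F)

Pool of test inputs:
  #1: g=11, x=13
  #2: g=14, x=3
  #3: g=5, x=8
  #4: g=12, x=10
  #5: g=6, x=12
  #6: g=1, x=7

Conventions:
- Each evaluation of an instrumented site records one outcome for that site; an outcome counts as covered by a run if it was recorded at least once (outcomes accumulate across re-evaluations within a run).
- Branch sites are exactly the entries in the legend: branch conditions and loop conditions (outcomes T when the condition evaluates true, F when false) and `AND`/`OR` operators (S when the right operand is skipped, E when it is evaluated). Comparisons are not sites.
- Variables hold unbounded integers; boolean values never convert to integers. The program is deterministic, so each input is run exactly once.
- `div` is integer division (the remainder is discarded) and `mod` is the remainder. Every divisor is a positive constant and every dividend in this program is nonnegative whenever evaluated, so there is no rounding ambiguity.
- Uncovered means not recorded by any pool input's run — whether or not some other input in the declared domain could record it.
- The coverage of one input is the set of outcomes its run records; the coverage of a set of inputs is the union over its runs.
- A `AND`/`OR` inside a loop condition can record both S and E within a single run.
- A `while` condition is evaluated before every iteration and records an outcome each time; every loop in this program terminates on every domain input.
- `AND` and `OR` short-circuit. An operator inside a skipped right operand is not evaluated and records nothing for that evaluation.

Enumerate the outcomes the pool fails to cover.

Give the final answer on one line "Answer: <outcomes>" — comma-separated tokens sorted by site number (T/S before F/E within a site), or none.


test 1 (g=11, x=13) fires B1->T, B3->S, B2->F, B4->F, B6->E, B5->T; hits B1=T, B2=F, B3=S, B4=F, B5=T, B6=E
test 2 (g=14, x=3) fires B1->T, B3->E, B2->T, B3->S, B2->F, B4->F, B6->E, B5->F, B7->T; hits B1=T, B2=T, B2=F, B3=S, B3=E, B4=F, B5=F, B6=E, B7=T
test 3 (g=5, x=8) fires B1->T, B3->S, B2->F, B4->F, B6->E, B5->T; hits B1=T, B2=F, B3=S, B4=F, B5=T, B6=E
test 4 (g=12, x=10) fires B1->T, B3->S, B2->F, B4->F, B6->E, B5->T; hits B1=T, B2=F, B3=S, B4=F, B5=T, B6=E
test 5 (g=6, x=12) fires B1->T, B3->S, B2->F, B4->F, B6->E, B5->T; hits B1=T, B2=F, B3=S, B4=F, B5=T, B6=E
test 6 (g=1, x=7) fires B1->F, B3->E, B2->T, B3->E, B2->T, B3->S, B2->F, B4->F, B6->S, B5->T; hits B1=F, B2=T, B2=F, B3=S, B3=E, B4=F, B5=T, B6=S
union over the pool: B1=T, B1=F, B2=T, B2=F, B3=S, B3=E, B4=F, B5=T, B5=F, B6=S, B6=E, B7=T
uncovered (2 of 14): B4=T, B7=F
Answer: B4=T, B7=F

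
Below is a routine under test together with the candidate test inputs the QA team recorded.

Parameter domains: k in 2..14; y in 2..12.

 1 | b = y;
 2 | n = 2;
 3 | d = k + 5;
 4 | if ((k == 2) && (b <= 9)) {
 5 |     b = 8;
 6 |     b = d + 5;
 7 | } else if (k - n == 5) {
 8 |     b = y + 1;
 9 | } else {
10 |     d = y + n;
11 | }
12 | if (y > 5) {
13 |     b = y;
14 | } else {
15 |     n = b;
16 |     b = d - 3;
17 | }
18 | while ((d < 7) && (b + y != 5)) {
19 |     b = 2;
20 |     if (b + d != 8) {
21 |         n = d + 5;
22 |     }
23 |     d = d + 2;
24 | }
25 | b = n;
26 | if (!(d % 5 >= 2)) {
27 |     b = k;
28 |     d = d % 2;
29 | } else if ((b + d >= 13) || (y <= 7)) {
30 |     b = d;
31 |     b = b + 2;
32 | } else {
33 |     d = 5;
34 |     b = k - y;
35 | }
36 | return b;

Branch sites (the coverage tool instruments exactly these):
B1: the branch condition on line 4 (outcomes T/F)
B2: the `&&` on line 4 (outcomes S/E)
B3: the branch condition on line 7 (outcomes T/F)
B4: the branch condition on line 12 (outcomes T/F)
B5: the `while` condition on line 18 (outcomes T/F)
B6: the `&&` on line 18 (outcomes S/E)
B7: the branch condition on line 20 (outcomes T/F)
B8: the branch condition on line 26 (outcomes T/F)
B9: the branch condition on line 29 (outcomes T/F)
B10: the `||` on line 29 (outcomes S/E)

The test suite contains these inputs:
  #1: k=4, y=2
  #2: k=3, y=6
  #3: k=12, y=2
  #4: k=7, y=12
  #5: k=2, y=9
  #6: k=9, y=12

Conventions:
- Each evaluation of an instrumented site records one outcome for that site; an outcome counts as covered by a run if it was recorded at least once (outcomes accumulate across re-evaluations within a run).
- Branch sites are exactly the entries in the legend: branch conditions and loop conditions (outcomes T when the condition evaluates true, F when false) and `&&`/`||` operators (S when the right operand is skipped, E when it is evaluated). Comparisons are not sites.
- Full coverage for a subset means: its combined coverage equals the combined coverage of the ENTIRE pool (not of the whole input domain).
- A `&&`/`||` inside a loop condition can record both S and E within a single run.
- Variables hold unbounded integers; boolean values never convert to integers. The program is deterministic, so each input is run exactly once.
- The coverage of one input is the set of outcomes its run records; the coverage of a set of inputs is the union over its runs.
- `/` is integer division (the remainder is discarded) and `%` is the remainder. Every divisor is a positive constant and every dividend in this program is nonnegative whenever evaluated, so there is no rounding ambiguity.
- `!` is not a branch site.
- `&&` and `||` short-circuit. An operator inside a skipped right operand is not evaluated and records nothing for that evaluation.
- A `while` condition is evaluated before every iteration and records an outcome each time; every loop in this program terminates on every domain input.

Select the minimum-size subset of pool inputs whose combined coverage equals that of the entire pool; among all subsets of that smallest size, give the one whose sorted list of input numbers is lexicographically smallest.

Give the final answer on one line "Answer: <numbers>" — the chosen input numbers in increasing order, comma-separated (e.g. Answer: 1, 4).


input #1 (k=4, y=2): events B2->S, B1->F, B3->F, B4->F, B6->E, B5->T, B7->T, B6->E, B5->T, B7->F, B6->S, B5->F, B8->F, B10->S, ...; covers B1=F, B2=S, B3=F, B4=F, B5=T, B5=F, B6=S, B6=E, B7=T, B7=F, B8=F, B9=T, B10=S
input #2 (k=3, y=6): events B2->S, B1->F, B3->F, B4->T, B6->S, B5->F, B8->F, B10->E, B9->T; covers B1=F, B2=S, B3=F, B4=T, B5=F, B6=S, B8=F, B9=T, B10=E
input #3 (k=12, y=2): events B2->S, B1->F, B3->F, B4->F, B6->E, B5->T, B7->T, B6->E, B5->T, B7->F, B6->S, B5->F, B8->F, B10->S, ...; covers B1=F, B2=S, B3=F, B4=F, B5=T, B5=F, B6=S, B6=E, B7=T, B7=F, B8=F, B9=T, B10=S
input #4 (k=7, y=12): events B2->S, B1->F, B3->T, B4->T, B6->S, B5->F, B8->F, B10->S, B9->T; covers B1=F, B2=S, B3=T, B4=T, B5=F, B6=S, B8=F, B9=T, B10=S
input #5 (k=2, y=9): events B2->E, B1->T, B4->T, B6->S, B5->F, B8->F, B10->E, B9->F; covers B1=T, B2=E, B4=T, B5=F, B6=S, B8=F, B9=F, B10=E
input #6 (k=9, y=12): events B2->S, B1->F, B3->F, B4->T, B6->S, B5->F, B8->F, B10->S, B9->T; covers B1=F, B2=S, B3=F, B4=T, B5=F, B6=S, B8=F, B9=T, B10=S
the full pool covers 19 outcomes: B1=T, B1=F, B2=S, B2=E, B3=T, B3=F, B4=T, B4=F, B5=T, B5=F, B6=S, B6=E, B7=T, B7=F, B8=F, B9=T, B9=F, B10=S, B10=E
no size-1 subset reaches all 19 outcomes (best union: 13/19)
no size-2 subset reaches all 19 outcomes (best union: 18/19)
size 3: inputs {1, 4, 5} cover all 19 outcomes, and no lexicographically smaller subset of this size does
Answer: 1, 4, 5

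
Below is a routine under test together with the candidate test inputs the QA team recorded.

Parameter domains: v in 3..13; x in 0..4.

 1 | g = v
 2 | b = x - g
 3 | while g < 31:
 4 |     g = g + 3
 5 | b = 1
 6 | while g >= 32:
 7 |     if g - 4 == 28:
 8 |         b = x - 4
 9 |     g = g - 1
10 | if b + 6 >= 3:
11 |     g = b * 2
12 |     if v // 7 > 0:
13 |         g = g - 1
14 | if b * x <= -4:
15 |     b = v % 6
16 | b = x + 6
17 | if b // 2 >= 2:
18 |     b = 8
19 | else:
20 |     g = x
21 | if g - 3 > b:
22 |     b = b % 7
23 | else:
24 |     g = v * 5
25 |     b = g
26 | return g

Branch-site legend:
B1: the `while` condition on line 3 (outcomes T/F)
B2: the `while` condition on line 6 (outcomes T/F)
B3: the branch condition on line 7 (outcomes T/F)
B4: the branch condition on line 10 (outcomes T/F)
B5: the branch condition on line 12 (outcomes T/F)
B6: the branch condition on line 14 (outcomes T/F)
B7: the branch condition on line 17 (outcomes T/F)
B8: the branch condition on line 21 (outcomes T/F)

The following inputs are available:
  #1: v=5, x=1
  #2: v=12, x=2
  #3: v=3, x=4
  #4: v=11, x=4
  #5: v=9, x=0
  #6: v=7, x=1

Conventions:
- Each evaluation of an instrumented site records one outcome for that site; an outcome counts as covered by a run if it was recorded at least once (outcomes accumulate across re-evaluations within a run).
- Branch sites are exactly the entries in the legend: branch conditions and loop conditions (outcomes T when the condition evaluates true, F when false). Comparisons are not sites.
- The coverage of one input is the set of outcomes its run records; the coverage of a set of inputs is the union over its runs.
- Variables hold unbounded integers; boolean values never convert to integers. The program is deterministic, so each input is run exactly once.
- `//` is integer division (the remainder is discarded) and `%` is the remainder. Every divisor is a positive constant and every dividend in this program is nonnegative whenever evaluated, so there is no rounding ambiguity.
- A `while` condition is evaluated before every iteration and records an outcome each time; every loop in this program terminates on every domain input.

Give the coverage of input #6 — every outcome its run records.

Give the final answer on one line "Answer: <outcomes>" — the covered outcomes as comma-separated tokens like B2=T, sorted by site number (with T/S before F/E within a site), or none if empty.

Event log for input #6 (v=7, x=1):
  B1->T, B1->T, B1->T, B1->T, B1->T, B1->T, B1->T, B1->T, B1->F, B2->F
  B4->T, B5->T, B6->F, B7->T, B8->F
distinct outcomes covered: B1=T, B1=F, B2=F, B4=T, B5=T, B6=F, B7=T, B8=F

Answer: B1=T, B1=F, B2=F, B4=T, B5=T, B6=F, B7=T, B8=F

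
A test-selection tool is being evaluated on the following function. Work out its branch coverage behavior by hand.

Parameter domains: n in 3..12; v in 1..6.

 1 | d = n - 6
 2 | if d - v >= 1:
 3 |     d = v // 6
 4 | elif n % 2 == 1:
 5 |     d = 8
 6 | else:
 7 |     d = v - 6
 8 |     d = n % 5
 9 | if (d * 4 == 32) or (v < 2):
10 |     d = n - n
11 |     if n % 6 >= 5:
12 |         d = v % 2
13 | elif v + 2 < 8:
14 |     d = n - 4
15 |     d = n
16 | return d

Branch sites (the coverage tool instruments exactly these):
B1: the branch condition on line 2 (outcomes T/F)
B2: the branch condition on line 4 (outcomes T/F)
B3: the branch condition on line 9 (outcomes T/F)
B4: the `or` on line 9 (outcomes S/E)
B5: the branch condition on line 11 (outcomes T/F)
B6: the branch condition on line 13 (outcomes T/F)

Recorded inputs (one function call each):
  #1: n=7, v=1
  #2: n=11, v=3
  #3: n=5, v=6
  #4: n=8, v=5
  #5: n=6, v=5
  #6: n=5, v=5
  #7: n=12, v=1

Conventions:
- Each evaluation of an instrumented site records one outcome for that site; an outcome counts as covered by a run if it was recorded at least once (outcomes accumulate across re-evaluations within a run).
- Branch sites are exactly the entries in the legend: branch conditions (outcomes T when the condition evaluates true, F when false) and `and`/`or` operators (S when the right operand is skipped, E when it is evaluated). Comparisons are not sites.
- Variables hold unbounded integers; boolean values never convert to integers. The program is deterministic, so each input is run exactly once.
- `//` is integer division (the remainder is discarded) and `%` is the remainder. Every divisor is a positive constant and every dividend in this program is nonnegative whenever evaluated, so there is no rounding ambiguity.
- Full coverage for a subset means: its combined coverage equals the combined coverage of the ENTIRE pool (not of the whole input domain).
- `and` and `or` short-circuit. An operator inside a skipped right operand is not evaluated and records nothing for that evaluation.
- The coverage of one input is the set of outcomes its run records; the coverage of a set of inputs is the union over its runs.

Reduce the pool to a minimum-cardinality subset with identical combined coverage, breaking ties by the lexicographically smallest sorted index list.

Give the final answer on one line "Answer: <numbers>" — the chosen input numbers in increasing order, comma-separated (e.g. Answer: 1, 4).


input #1 (n=7, v=1): covers B1=F, B2=T, B3=T, B4=S, B5=F
input #2 (n=11, v=3): covers B1=T, B3=F, B4=E, B6=T
input #3 (n=5, v=6): covers B1=F, B2=T, B3=T, B4=S, B5=T
input #4 (n=8, v=5): covers B1=F, B2=F, B3=F, B4=E, B6=T
input #5 (n=6, v=5): covers B1=F, B2=F, B3=F, B4=E, B6=T
input #6 (n=5, v=5): covers B1=F, B2=T, B3=T, B4=S, B5=T
input #7 (n=12, v=1): covers B1=T, B3=T, B4=E, B5=F
union over all inputs: B1=T, B1=F, B2=T, B2=F, B3=T, B3=F, B4=S, B4=E, B5=T, B5=F, B6=T (11 outcomes)
no size-1 subset reaches all 11 outcomes (best union: 5/11)
no size-2 subset reaches all 11 outcomes (best union: 9/11)
size 3: inputs {3, 4, 7} cover all 11 outcomes, and no lexicographically smaller subset of this size does
Answer: 3, 4, 7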